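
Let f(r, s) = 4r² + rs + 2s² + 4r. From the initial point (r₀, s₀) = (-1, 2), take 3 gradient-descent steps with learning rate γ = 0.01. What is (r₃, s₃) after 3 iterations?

(-0.942654, 1.797705)

∇f = (8r + s + 4, r + 4s)
(r₁, s₁) = (-1, 2) − 0.01·(-2, 7) = (-0.98, 1.93)
(r₂, s₂) = (-0.98, 1.93) − 0.01·(-1.91, 6.74) = (-0.9609, 1.8626)
(r₃, s₃) = (-0.9609, 1.8626) − 0.01·(-1.8246, 6.4895) = (-0.942654, 1.797705)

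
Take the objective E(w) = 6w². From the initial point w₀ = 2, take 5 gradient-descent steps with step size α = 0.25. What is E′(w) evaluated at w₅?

-768

E′(w) = 12w
w₁ = 2 − 0.25·24 = -4
w₂ = -4 − 0.25·(-48) = 8
w₃ = 8 − 0.25·96 = -16
w₄ = -16 − 0.25·(-192) = 32
w₅ = 32 − 0.25·384 = -64
E′(w) at (-64) = -768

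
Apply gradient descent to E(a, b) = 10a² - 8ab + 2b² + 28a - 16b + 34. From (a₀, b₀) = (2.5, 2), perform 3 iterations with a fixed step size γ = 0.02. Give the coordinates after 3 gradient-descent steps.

∇E = (20a - 8b + 28, -8a + 4b - 16)
(a₁, b₁) = (2.5, 2) − 0.02·(62, -28) = (1.26, 2.56)
(a₂, b₂) = (1.26, 2.56) − 0.02·(32.72, -15.84) = (0.6056, 2.8768)
(a₃, b₃) = (0.6056, 2.8768) − 0.02·(17.0976, -9.3376) = (0.263648, 3.063552)

(0.263648, 3.063552)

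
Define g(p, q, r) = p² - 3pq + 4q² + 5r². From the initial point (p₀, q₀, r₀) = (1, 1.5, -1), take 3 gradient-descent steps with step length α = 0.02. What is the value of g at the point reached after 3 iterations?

∇g = (2p - 3q, -3p + 8q, 10r)
(p₁, q₁, r₁) = (1, 1.5, -1) − 0.02·(-2.5, 9, -10) = (1.05, 1.32, -0.8)
(p₂, q₂, r₂) = (1.05, 1.32, -0.8) − 0.02·(-1.86, 7.41, -8) = (1.0872, 1.1718, -0.64)
(p₃, q₃, r₃) = (1.0872, 1.1718, -0.64) − 0.02·(-1.341, 6.1128, -6.4) = (1.11402, 1.049544, -0.512)
g(1.11402, 1.049544, -0.512) = 3.450291971504

3.450291971504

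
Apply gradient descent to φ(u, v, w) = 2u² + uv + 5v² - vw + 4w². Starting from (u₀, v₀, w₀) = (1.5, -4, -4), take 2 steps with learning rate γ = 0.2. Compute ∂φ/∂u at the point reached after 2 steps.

∇φ = (4u + v, u + 10v - w, -v + 8w)
Step 1: at (1.5, -4, -4), ∇φ = (2, -34.5, -28) → (1.5, -4, -4) − 0.2·(2, -34.5, -28) = (1.1, 2.9, 1.6)
Step 2: at (1.1, 2.9, 1.6), ∇φ = (7.3, 28.5, 9.9) → (1.1, 2.9, 1.6) − 0.2·(7.3, 28.5, 9.9) = (-0.36, -2.8, -0.38)
∂φ/∂u at (-0.36, -2.8, -0.38) = -4.24

-4.24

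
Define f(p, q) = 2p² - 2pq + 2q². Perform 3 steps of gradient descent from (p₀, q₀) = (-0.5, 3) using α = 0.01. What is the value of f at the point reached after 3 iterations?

∇f = (4p - 2q, -2p + 4q)
(p₁, q₁) = (-0.5, 3) − 0.01·(-8, 13) = (-0.42, 2.87)
(p₂, q₂) = (-0.42, 2.87) − 0.01·(-7.42, 12.32) = (-0.3458, 2.7468)
(p₃, q₃) = (-0.3458, 2.7468) − 0.01·(-6.8768, 11.6788) = (-0.277032, 2.630012)
f(-0.277032, 2.630012) = 15.444614667104

15.444614667104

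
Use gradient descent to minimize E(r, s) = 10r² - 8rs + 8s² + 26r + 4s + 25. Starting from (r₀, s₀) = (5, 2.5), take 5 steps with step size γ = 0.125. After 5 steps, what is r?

-152.046875

∇E = (20r - 8s + 26, -8r + 16s + 4)
Step 1: at (5, 2.5), ∇E = (106, 4) → (5, 2.5) − 0.125·(106, 4) = (-8.25, 2)
Step 2: at (-8.25, 2), ∇E = (-155, 102) → (-8.25, 2) − 0.125·(-155, 102) = (11.125, -10.75)
Step 3: at (11.125, -10.75), ∇E = (334.5, -257) → (11.125, -10.75) − 0.125·(334.5, -257) = (-30.6875, 21.375)
Step 4: at (-30.6875, 21.375), ∇E = (-758.75, 591.5) → (-30.6875, 21.375) − 0.125·(-758.75, 591.5) = (64.15625, -52.5625)
Step 5: at (64.15625, -52.5625), ∇E = (1729.625, -1350.25) → (64.15625, -52.5625) − 0.125·(1729.625, -1350.25) = (-152.046875, 116.21875)
r = -152.046875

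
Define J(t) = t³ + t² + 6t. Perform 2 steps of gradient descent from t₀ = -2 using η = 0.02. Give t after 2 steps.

-2.620704

J′(t) = 3t² + 2t + 6
t₁ = -2 − 0.02·14 = -2.28
t₂ = -2.28 − 0.02·17.0352 = -2.620704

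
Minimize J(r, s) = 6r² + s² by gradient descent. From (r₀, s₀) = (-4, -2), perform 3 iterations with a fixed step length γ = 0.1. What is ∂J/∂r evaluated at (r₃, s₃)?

∇J = (12r, 2s)
Step 1: at (-4, -2), ∇J = (-48, -4) → (-4, -2) − 0.1·(-48, -4) = (0.8, -1.6)
Step 2: at (0.8, -1.6), ∇J = (9.6, -3.2) → (0.8, -1.6) − 0.1·(9.6, -3.2) = (-0.16, -1.28)
Step 3: at (-0.16, -1.28), ∇J = (-1.92, -2.56) → (-0.16, -1.28) − 0.1·(-1.92, -2.56) = (0.032, -1.024)
∂J/∂r at (0.032, -1.024) = 0.384

0.384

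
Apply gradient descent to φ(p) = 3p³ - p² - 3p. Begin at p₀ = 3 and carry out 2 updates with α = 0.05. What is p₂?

-0.672

φ′(p) = 9p² - 2p - 3
Step 1: φ′(3) = 72; p₁ = 3 − 0.05·72 = -0.6
Step 2: φ′(-0.6) = 1.44; p₂ = -0.6 − 0.05·1.44 = -0.672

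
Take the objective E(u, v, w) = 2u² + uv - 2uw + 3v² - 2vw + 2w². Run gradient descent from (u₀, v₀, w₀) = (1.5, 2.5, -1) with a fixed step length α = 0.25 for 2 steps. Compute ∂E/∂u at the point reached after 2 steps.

∇E = (4u + v - 2w, u + 6v - 2w, -2u - 2v + 4w)
Step 1: at (1.5, 2.5, -1), ∇E = (10.5, 18.5, -12) → (1.5, 2.5, -1) − 0.25·(10.5, 18.5, -12) = (-1.125, -2.125, 2)
Step 2: at (-1.125, -2.125, 2), ∇E = (-10.625, -17.875, 14.5) → (-1.125, -2.125, 2) − 0.25·(-10.625, -17.875, 14.5) = (1.53125, 2.34375, -1.625)
∂E/∂u at (1.53125, 2.34375, -1.625) = 11.71875

11.71875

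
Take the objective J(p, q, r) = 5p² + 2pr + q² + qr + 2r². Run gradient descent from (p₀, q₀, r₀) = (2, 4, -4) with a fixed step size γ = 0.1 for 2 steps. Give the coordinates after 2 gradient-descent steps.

∇J = (10p + 2r, 2q + r, 2p + q + 4r)
(p₁, q₁, r₁) = (2, 4, -4) − 0.1·(12, 4, -8) = (0.8, 3.6, -3.2)
(p₂, q₂, r₂) = (0.8, 3.6, -3.2) − 0.1·(1.6, 4, -7.6) = (0.64, 3.2, -2.44)

(0.64, 3.2, -2.44)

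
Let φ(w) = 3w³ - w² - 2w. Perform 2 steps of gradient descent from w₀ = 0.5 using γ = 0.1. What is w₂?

φ′(w) = 9w² - 2w - 2
Step 1: φ′(0.5) = -0.75; w₁ = 0.5 − 0.1·(-0.75) = 0.575
Step 2: φ′(0.575) = -0.174375; w₂ = 0.575 − 0.1·(-0.174375) = 0.5924375

0.5924375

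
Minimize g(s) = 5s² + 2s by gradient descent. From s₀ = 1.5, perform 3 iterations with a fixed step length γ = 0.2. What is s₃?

-1.9

g′(s) = 10s + 2
s₁ = 1.5 − 0.2·17 = -1.9
s₂ = -1.9 − 0.2·(-17) = 1.5
s₃ = 1.5 − 0.2·17 = -1.9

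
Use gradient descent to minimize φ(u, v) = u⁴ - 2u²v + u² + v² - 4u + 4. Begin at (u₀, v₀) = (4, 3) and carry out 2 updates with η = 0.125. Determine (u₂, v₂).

(5608.625, 131.25)

∇φ = (4u³ - 4uv + 2u - 4, -2u² + 2v)
(u₁, v₁) = (4, 3) − 0.125·(212, -26) = (-22.5, 6.25)
(u₂, v₂) = (-22.5, 6.25) − 0.125·(-45049, -1000) = (5608.625, 131.25)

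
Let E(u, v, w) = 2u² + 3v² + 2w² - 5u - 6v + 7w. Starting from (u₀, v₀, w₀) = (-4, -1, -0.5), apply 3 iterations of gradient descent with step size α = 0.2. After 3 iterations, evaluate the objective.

-12.245504

∇E = (4u - 5, 6v - 6, 4w + 7)
Step 1: at (-4, -1, -0.5), ∇E = (-21, -12, 5) → (-4, -1, -0.5) − 0.2·(-21, -12, 5) = (0.2, 1.4, -1.5)
Step 2: at (0.2, 1.4, -1.5), ∇E = (-4.2, 2.4, 1) → (0.2, 1.4, -1.5) − 0.2·(-4.2, 2.4, 1) = (1.04, 0.92, -1.7)
Step 3: at (1.04, 0.92, -1.7), ∇E = (-0.84, -0.48, 0.2) → (1.04, 0.92, -1.7) − 0.2·(-0.84, -0.48, 0.2) = (1.208, 1.016, -1.74)
E(1.208, 1.016, -1.74) = -12.245504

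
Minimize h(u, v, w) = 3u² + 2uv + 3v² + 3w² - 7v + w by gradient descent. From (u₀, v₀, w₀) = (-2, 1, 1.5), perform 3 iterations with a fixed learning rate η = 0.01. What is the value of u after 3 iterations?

∇h = (6u + 2v, 2u + 6v - 7, 6w + 1)
(u₁, v₁, w₁) = (-2, 1, 1.5) − 0.01·(-10, -5, 10) = (-1.9, 1.05, 1.4)
(u₂, v₂, w₂) = (-1.9, 1.05, 1.4) − 0.01·(-9.3, -4.5, 9.4) = (-1.807, 1.095, 1.306)
(u₃, v₃, w₃) = (-1.807, 1.095, 1.306) − 0.01·(-8.652, -4.044, 8.836) = (-1.72048, 1.13544, 1.21764)
u = -1.72048

-1.72048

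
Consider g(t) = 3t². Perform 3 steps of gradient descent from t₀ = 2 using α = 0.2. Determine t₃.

-0.016

g′(t) = 6t
t₁ = 2 − 0.2·12 = -0.4
t₂ = -0.4 − 0.2·(-2.4) = 0.08
t₃ = 0.08 − 0.2·0.48 = -0.016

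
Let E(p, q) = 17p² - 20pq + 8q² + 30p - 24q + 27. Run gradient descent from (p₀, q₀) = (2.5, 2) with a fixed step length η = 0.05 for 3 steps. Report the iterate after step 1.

∇E = (34p - 20q + 30, -20p + 16q - 24)
Step 1: at (2.5, 2), ∇E = (75, -42) → (2.5, 2) − 0.05·(75, -42) = (-1.25, 4.1)

(-1.25, 4.1)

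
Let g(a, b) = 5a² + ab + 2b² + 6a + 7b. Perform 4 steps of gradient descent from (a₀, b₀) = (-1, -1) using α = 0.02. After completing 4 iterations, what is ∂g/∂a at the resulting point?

∇g = (10a + b + 6, a + 4b + 7)
Step 1: at (-1, -1), ∇g = (-5, 2) → (-1, -1) − 0.02·(-5, 2) = (-0.9, -1.04)
Step 2: at (-0.9, -1.04), ∇g = (-4.04, 1.94) → (-0.9, -1.04) − 0.02·(-4.04, 1.94) = (-0.8192, -1.0788)
Step 3: at (-0.8192, -1.0788), ∇g = (-3.2708, 1.8656) → (-0.8192, -1.0788) − 0.02·(-3.2708, 1.8656) = (-0.753784, -1.116112)
Step 4: at (-0.753784, -1.116112), ∇g = (-2.653952, 1.781768) → (-0.753784, -1.116112) − 0.02·(-2.653952, 1.781768) = (-0.70070496, -1.15174736)
∂g/∂a at (-0.70070496, -1.15174736) = -2.15879696

-2.15879696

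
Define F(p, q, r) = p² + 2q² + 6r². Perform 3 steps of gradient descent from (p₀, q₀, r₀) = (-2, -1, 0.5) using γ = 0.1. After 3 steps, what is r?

∇F = (2p, 4q, 12r)
Step 1: at (-2, -1, 0.5), ∇F = (-4, -4, 6) → (-2, -1, 0.5) − 0.1·(-4, -4, 6) = (-1.6, -0.6, -0.1)
Step 2: at (-1.6, -0.6, -0.1), ∇F = (-3.2, -2.4, -1.2) → (-1.6, -0.6, -0.1) − 0.1·(-3.2, -2.4, -1.2) = (-1.28, -0.36, 0.02)
Step 3: at (-1.28, -0.36, 0.02), ∇F = (-2.56, -1.44, 0.24) → (-1.28, -0.36, 0.02) − 0.1·(-2.56, -1.44, 0.24) = (-1.024, -0.216, -0.004)
r = -0.004

-0.004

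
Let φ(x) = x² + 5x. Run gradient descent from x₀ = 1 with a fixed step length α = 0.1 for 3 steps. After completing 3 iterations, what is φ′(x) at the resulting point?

3.584

φ′(x) = 2x + 5
x₁ = 1 − 0.1·7 = 0.3
x₂ = 0.3 − 0.1·5.6 = -0.26
x₃ = -0.26 − 0.1·4.48 = -0.708
φ′(x) at (-0.708) = 3.584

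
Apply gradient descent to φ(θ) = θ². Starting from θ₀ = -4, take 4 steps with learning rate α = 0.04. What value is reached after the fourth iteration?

φ′(θ) = 2θ
Step 1: φ′(-4) = -8; θ₁ = -4 − 0.04·(-8) = -3.68
Step 2: φ′(-3.68) = -7.36; θ₂ = -3.68 − 0.04·(-7.36) = -3.3856
Step 3: φ′(-3.3856) = -6.7712; θ₃ = -3.3856 − 0.04·(-6.7712) = -3.114752
Step 4: φ′(-3.114752) = -6.229504; θ₄ = -3.114752 − 0.04·(-6.229504) = -2.86557184

-2.86557184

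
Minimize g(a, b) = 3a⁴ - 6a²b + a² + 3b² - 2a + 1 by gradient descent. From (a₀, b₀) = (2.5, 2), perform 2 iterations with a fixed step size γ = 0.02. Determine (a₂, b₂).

∇g = (12a³ - 12ab + 2a - 2, -6a² + 6b)
Step 1: at (2.5, 2), ∇g = (130.5, -25.5) → (2.5, 2) − 0.02·(130.5, -25.5) = (-0.11, 2.51)
Step 2: at (-0.11, 2.51), ∇g = (1.077228, 14.9874) → (-0.11, 2.51) − 0.02·(1.077228, 14.9874) = (-0.13154456, 2.210252)

(-0.13154456, 2.210252)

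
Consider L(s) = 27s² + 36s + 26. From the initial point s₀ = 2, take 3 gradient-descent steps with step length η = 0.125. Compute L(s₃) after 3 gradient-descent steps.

6939196.296875

L′(s) = 54s + 36
s₁ = 2 − 0.125·144 = -16
s₂ = -16 − 0.125·(-828) = 87.5
s₃ = 87.5 − 0.125·4761 = -507.625
L(-507.625) = 6939196.296875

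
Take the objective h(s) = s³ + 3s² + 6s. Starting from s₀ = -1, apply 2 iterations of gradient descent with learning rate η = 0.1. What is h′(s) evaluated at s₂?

h′(s) = 3s² + 6s + 6
s₁ = -1 − 0.1·3 = -1.3
s₂ = -1.3 − 0.1·3.27 = -1.627
h′(s) at (-1.627) = 4.179387

4.179387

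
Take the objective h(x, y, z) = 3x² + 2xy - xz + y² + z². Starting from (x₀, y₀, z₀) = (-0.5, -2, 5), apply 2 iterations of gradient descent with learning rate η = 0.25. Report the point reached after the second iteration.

∇h = (6x + 2y - z, 2x + 2y, -x + 2z)
(x₁, y₁, z₁) = (-0.5, -2, 5) − 0.25·(-12, -5, 10.5) = (2.5, -0.75, 2.375)
(x₂, y₂, z₂) = (2.5, -0.75, 2.375) − 0.25·(11.125, 3.5, 2.25) = (-0.28125, -1.625, 1.8125)

(-0.28125, -1.625, 1.8125)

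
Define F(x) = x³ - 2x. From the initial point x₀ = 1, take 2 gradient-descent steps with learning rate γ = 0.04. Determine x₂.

0.929408

F′(x) = 3x² - 2
Step 1: F′(1) = 1; x₁ = 1 − 0.04·1 = 0.96
Step 2: F′(0.96) = 0.7648; x₂ = 0.96 − 0.04·0.7648 = 0.929408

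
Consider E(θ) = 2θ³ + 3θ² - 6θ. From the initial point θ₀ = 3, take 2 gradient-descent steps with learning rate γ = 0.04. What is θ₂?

E′(θ) = 6θ² + 6θ - 6
θ₁ = 3 − 0.04·66 = 0.36
θ₂ = 0.36 − 0.04·(-3.0624) = 0.482496

0.482496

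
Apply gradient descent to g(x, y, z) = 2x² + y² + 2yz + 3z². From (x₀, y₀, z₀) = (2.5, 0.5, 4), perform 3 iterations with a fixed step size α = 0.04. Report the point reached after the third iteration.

∇g = (4x, 2y + 2z, 2y + 6z)
(x₁, y₁, z₁) = (2.5, 0.5, 4) − 0.04·(10, 9, 25) = (2.1, 0.14, 3)
(x₂, y₂, z₂) = (2.1, 0.14, 3) − 0.04·(8.4, 6.28, 18.28) = (1.764, -0.1112, 2.2688)
(x₃, y₃, z₃) = (1.764, -0.1112, 2.2688) − 0.04·(7.056, 4.3152, 13.3904) = (1.48176, -0.283808, 1.733184)

(1.48176, -0.283808, 1.733184)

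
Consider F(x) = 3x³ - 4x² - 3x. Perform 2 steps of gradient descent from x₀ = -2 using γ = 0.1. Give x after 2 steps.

F′(x) = 9x² - 8x - 3
Step 1: F′(-2) = 49; x₁ = -2 − 0.1·49 = -6.9
Step 2: F′(-6.9) = 480.69; x₂ = -6.9 − 0.1·480.69 = -54.969

-54.969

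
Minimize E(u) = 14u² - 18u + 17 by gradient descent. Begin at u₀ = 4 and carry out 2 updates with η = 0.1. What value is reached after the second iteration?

11.52

E′(u) = 28u - 18
Step 1: E′(4) = 94; u₁ = 4 − 0.1·94 = -5.4
Step 2: E′(-5.4) = -169.2; u₂ = -5.4 − 0.1·(-169.2) = 11.52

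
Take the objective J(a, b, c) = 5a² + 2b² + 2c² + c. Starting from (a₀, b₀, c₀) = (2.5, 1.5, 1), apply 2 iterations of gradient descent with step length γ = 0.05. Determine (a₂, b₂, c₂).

∇J = (10a, 4b, 4c + 1)
(a₁, b₁, c₁) = (2.5, 1.5, 1) − 0.05·(25, 6, 5) = (1.25, 1.2, 0.75)
(a₂, b₂, c₂) = (1.25, 1.2, 0.75) − 0.05·(12.5, 4.8, 4) = (0.625, 0.96, 0.55)

(0.625, 0.96, 0.55)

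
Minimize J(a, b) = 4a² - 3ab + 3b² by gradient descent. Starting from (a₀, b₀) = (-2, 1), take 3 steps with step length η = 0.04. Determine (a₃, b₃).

∇J = (8a - 3b, -3a + 6b)
Step 1: at (-2, 1), ∇J = (-19, 12) → (-2, 1) − 0.04·(-19, 12) = (-1.24, 0.52)
Step 2: at (-1.24, 0.52), ∇J = (-11.48, 6.84) → (-1.24, 0.52) − 0.04·(-11.48, 6.84) = (-0.7808, 0.2464)
Step 3: at (-0.7808, 0.2464), ∇J = (-6.9856, 3.8208) → (-0.7808, 0.2464) − 0.04·(-6.9856, 3.8208) = (-0.501376, 0.093568)

(-0.501376, 0.093568)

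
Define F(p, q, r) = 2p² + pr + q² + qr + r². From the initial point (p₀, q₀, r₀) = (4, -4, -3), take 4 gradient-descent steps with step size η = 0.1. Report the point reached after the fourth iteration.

(0.9334, -1.0294, -1.1816)

∇F = (4p + r, 2q + r, p + q + 2r)
Step 1: at (4, -4, -3), ∇F = (13, -11, -6) → (4, -4, -3) − 0.1·(13, -11, -6) = (2.7, -2.9, -2.4)
Step 2: at (2.7, -2.9, -2.4), ∇F = (8.4, -8.2, -5) → (2.7, -2.9, -2.4) − 0.1·(8.4, -8.2, -5) = (1.86, -2.08, -1.9)
Step 3: at (1.86, -2.08, -1.9), ∇F = (5.54, -6.06, -4.02) → (1.86, -2.08, -1.9) − 0.1·(5.54, -6.06, -4.02) = (1.306, -1.474, -1.498)
Step 4: at (1.306, -1.474, -1.498), ∇F = (3.726, -4.446, -3.164) → (1.306, -1.474, -1.498) − 0.1·(3.726, -4.446, -3.164) = (0.9334, -1.0294, -1.1816)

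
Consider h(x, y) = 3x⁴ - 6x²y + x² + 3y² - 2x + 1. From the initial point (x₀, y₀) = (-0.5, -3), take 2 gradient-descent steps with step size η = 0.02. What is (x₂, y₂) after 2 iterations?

(0.02335, -2.2965)

∇h = (12x³ - 12xy + 2x - 2, -6x² + 6y)
Step 1: at (-0.5, -3), ∇h = (-22.5, -19.5) → (-0.5, -3) − 0.02·(-22.5, -19.5) = (-0.05, -2.61)
Step 2: at (-0.05, -2.61), ∇h = (-3.6675, -15.675) → (-0.05, -2.61) − 0.02·(-3.6675, -15.675) = (0.02335, -2.2965)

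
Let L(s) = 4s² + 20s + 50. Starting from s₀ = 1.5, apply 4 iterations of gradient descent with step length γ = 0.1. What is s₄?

-2.4936

L′(s) = 8s + 20
Step 1: L′(1.5) = 32; s₁ = 1.5 − 0.1·32 = -1.7
Step 2: L′(-1.7) = 6.4; s₂ = -1.7 − 0.1·6.4 = -2.34
Step 3: L′(-2.34) = 1.28; s₃ = -2.34 − 0.1·1.28 = -2.468
Step 4: L′(-2.468) = 0.256; s₄ = -2.468 − 0.1·0.256 = -2.4936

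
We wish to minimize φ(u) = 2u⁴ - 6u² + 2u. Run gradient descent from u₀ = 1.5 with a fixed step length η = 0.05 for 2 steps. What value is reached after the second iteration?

φ′(u) = 8u³ - 12u + 2
Step 1: φ′(1.5) = 11; u₁ = 1.5 − 0.05·11 = 0.95
Step 2: φ′(0.95) = -2.541; u₂ = 0.95 − 0.05·(-2.541) = 1.07705

1.07705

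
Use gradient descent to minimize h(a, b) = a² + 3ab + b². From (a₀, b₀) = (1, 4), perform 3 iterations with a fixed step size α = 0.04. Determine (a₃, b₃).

∇h = (2a + 3b, 3a + 2b)
Step 1: at (1, 4), ∇h = (14, 11) → (1, 4) − 0.04·(14, 11) = (0.44, 3.56)
Step 2: at (0.44, 3.56), ∇h = (11.56, 8.44) → (0.44, 3.56) − 0.04·(11.56, 8.44) = (-0.0224, 3.2224)
Step 3: at (-0.0224, 3.2224), ∇h = (9.6224, 6.3776) → (-0.0224, 3.2224) − 0.04·(9.6224, 6.3776) = (-0.407296, 2.967296)

(-0.407296, 2.967296)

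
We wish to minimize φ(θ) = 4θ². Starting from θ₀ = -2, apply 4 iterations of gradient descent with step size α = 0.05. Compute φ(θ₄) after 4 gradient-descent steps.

φ′(θ) = 8θ
Step 1: φ′(-2) = -16; θ₁ = -2 − 0.05·(-16) = -1.2
Step 2: φ′(-1.2) = -9.6; θ₂ = -1.2 − 0.05·(-9.6) = -0.72
Step 3: φ′(-0.72) = -5.76; θ₃ = -0.72 − 0.05·(-5.76) = -0.432
Step 4: φ′(-0.432) = -3.456; θ₄ = -0.432 − 0.05·(-3.456) = -0.2592
φ(-0.2592) = 0.26873856

0.26873856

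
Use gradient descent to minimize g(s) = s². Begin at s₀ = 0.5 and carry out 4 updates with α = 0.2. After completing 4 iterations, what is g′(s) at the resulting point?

g′(s) = 2s
Step 1: g′(0.5) = 1; s₁ = 0.5 − 0.2·1 = 0.3
Step 2: g′(0.3) = 0.6; s₂ = 0.3 − 0.2·0.6 = 0.18
Step 3: g′(0.18) = 0.36; s₃ = 0.18 − 0.2·0.36 = 0.108
Step 4: g′(0.108) = 0.216; s₄ = 0.108 − 0.2·0.216 = 0.0648
g′(s) at (0.0648) = 0.1296

0.1296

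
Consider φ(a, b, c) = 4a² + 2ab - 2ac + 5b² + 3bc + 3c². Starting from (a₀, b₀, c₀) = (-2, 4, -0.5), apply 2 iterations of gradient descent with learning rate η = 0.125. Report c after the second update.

-0.6953125

∇φ = (8a + 2b - 2c, 2a + 10b + 3c, -2a + 3b + 6c)
Step 1: at (-2, 4, -0.5), ∇φ = (-7, 34.5, 13) → (-2, 4, -0.5) − 0.125·(-7, 34.5, 13) = (-1.125, -0.3125, -2.125)
Step 2: at (-1.125, -0.3125, -2.125), ∇φ = (-5.375, -11.75, -11.4375) → (-1.125, -0.3125, -2.125) − 0.125·(-5.375, -11.75, -11.4375) = (-0.453125, 1.15625, -0.6953125)
c = -0.6953125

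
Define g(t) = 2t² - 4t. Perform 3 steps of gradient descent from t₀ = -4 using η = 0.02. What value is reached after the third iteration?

-2.89344

g′(t) = 4t - 4
Step 1: g′(-4) = -20; t₁ = -4 − 0.02·(-20) = -3.6
Step 2: g′(-3.6) = -18.4; t₂ = -3.6 − 0.02·(-18.4) = -3.232
Step 3: g′(-3.232) = -16.928; t₃ = -3.232 − 0.02·(-16.928) = -2.89344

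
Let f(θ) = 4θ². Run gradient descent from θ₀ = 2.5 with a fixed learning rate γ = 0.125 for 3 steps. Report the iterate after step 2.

0

f′(θ) = 8θ
θ₁ = 2.5 − 0.125·20 = 0
θ₂ = 0 − 0.125·0 = 0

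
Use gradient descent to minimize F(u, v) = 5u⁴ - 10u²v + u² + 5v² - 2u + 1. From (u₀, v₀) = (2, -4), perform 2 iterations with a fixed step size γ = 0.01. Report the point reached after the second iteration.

∇F = (20u³ - 20uv + 2u - 2, -10u² + 10v)
(u₁, v₁) = (2, -4) − 0.01·(322, -80) = (-1.22, -3.2)
(u₂, v₂) = (-1.22, -3.2) − 0.01·(-118.83696, -46.884) = (-0.0316304, -2.73116)

(-0.0316304, -2.73116)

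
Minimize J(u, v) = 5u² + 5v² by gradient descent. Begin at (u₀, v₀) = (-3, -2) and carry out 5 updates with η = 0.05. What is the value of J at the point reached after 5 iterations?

0.0634765625

∇J = (10u, 10v)
Step 1: at (-3, -2), ∇J = (-30, -20) → (-3, -2) − 0.05·(-30, -20) = (-1.5, -1)
Step 2: at (-1.5, -1), ∇J = (-15, -10) → (-1.5, -1) − 0.05·(-15, -10) = (-0.75, -0.5)
Step 3: at (-0.75, -0.5), ∇J = (-7.5, -5) → (-0.75, -0.5) − 0.05·(-7.5, -5) = (-0.375, -0.25)
Step 4: at (-0.375, -0.25), ∇J = (-3.75, -2.5) → (-0.375, -0.25) − 0.05·(-3.75, -2.5) = (-0.1875, -0.125)
Step 5: at (-0.1875, -0.125), ∇J = (-1.875, -1.25) → (-0.1875, -0.125) − 0.05·(-1.875, -1.25) = (-0.09375, -0.0625)
J(-0.09375, -0.0625) = 0.0634765625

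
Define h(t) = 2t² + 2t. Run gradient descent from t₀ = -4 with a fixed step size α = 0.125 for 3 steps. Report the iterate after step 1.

-2.25

h′(t) = 4t + 2
t₁ = -4 − 0.125·(-14) = -2.25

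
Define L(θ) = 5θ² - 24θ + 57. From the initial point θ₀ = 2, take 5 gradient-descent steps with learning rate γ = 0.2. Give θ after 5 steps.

L′(θ) = 10θ - 24
Step 1: L′(2) = -4; θ₁ = 2 − 0.2·(-4) = 2.8
Step 2: L′(2.8) = 4; θ₂ = 2.8 − 0.2·4 = 2
Step 3: L′(2) = -4; θ₃ = 2 − 0.2·(-4) = 2.8
Step 4: L′(2.8) = 4; θ₄ = 2.8 − 0.2·4 = 2
Step 5: L′(2) = -4; θ₅ = 2 − 0.2·(-4) = 2.8

2.8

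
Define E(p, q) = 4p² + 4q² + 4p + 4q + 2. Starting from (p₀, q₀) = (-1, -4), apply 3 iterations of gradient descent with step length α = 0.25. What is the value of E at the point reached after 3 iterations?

∇E = (8p + 4, 8q + 4)
(p₁, q₁) = (-1, -4) − 0.25·(-4, -28) = (0, 3)
(p₂, q₂) = (0, 3) − 0.25·(4, 28) = (-1, -4)
(p₃, q₃) = (-1, -4) − 0.25·(-4, -28) = (0, 3)
E(0, 3) = 50

50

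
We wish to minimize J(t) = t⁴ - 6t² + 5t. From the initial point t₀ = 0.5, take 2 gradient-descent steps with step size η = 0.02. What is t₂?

J′(t) = 4t³ - 12t + 5
t₁ = 0.5 − 0.02·(-0.5) = 0.51
t₂ = 0.51 − 0.02·(-0.589396) = 0.52178792

0.52178792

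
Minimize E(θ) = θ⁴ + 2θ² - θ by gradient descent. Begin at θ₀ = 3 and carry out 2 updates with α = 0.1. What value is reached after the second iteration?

276.7476

E′(θ) = 4θ³ + 4θ - 1
Step 1: E′(3) = 119; θ₁ = 3 − 0.1·119 = -8.9
Step 2: E′(-8.9) = -2856.476; θ₂ = -8.9 − 0.1·(-2856.476) = 276.7476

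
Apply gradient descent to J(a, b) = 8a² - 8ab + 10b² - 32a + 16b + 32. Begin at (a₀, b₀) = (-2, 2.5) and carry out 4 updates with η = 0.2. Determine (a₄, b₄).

(-888.2976, 1138.1288)

∇J = (16a - 8b - 32, -8a + 20b + 16)
(a₁, b₁) = (-2, 2.5) − 0.2·(-84, 82) = (14.8, -13.9)
(a₂, b₂) = (14.8, -13.9) − 0.2·(316, -380.4) = (-48.4, 62.18)
(a₃, b₃) = (-48.4, 62.18) − 0.2·(-1303.84, 1646.8) = (212.368, -267.18)
(a₄, b₄) = (212.368, -267.18) − 0.2·(5503.328, -7026.544) = (-888.2976, 1138.1288)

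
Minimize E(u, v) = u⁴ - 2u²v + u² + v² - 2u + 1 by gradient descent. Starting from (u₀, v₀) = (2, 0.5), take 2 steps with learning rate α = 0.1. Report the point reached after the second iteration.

∇E = (4u³ - 4uv + 2u - 2, -2u² + 2v)
(u₁, v₁) = (2, 0.5) − 0.1·(30, -7) = (-1, 1.2)
(u₂, v₂) = (-1, 1.2) − 0.1·(-3.2, 0.4) = (-0.68, 1.16)

(-0.68, 1.16)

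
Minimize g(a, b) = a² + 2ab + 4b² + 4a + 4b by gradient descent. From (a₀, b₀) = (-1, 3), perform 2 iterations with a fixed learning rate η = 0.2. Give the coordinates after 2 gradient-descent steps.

(-1.48, 1.56)

∇g = (2a + 2b + 4, 2a + 8b + 4)
Step 1: at (-1, 3), ∇g = (8, 26) → (-1, 3) − 0.2·(8, 26) = (-2.6, -2.2)
Step 2: at (-2.6, -2.2), ∇g = (-5.6, -18.8) → (-2.6, -2.2) − 0.2·(-5.6, -18.8) = (-1.48, 1.56)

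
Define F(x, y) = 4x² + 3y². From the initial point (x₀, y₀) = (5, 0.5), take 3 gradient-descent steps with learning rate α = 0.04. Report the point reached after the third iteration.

∇F = (8x, 6y)
Step 1: at (5, 0.5), ∇F = (40, 3) → (5, 0.5) − 0.04·(40, 3) = (3.4, 0.38)
Step 2: at (3.4, 0.38), ∇F = (27.2, 2.28) → (3.4, 0.38) − 0.04·(27.2, 2.28) = (2.312, 0.2888)
Step 3: at (2.312, 0.2888), ∇F = (18.496, 1.7328) → (2.312, 0.2888) − 0.04·(18.496, 1.7328) = (1.57216, 0.219488)

(1.57216, 0.219488)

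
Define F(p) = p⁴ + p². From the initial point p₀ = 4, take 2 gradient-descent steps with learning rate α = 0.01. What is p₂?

1.23218176

F′(p) = 4p³ + 2p
Step 1: F′(4) = 264; p₁ = 4 − 0.01·264 = 1.36
Step 2: F′(1.36) = 12.781824; p₂ = 1.36 − 0.01·12.781824 = 1.23218176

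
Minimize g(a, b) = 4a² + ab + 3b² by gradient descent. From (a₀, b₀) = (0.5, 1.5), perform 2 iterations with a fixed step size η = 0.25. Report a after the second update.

1.09375

∇g = (8a + b, a + 6b)
(a₁, b₁) = (0.5, 1.5) − 0.25·(5.5, 9.5) = (-0.875, -0.875)
(a₂, b₂) = (-0.875, -0.875) − 0.25·(-7.875, -6.125) = (1.09375, 0.65625)
a = 1.09375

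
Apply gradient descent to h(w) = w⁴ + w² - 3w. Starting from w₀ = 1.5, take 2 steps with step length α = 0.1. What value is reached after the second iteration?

h′(w) = 4w³ + 2w - 3
w₁ = 1.5 − 0.1·13.5 = 0.15
w₂ = 0.15 − 0.1·(-2.6865) = 0.41865

0.41865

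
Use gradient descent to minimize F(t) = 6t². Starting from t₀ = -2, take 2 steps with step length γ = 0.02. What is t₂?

F′(t) = 12t
t₁ = -2 − 0.02·(-24) = -1.52
t₂ = -1.52 − 0.02·(-18.24) = -1.1552

-1.1552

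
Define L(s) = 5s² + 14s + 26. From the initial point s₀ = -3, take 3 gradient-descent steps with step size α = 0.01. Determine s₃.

L′(s) = 10s + 14
Step 1: L′(-3) = -16; s₁ = -3 − 0.01·(-16) = -2.84
Step 2: L′(-2.84) = -14.4; s₂ = -2.84 − 0.01·(-14.4) = -2.696
Step 3: L′(-2.696) = -12.96; s₃ = -2.696 − 0.01·(-12.96) = -2.5664

-2.5664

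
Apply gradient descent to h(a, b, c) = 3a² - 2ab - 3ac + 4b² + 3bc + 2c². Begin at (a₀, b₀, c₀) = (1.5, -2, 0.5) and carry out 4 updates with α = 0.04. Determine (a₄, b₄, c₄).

∇h = (6a - 2b - 3c, -2a + 8b + 3c, -3a + 3b + 4c)
(a₁, b₁, c₁) = (1.5, -2, 0.5) − 0.04·(11.5, -17.5, -8.5) = (1.04, -1.3, 0.84)
(a₂, b₂, c₂) = (1.04, -1.3, 0.84) − 0.04·(6.32, -9.96, -3.66) = (0.7872, -0.9016, 0.9864)
(a₃, b₃, c₃) = (0.7872, -0.9016, 0.9864) − 0.04·(3.5672, -5.828, -1.1208) = (0.644512, -0.66848, 1.031232)
(a₄, b₄, c₄) = (0.644512, -0.66848, 1.031232) − 0.04·(2.110336, -3.543168, 0.185952) = (0.56009856, -0.52675328, 1.02379392)

(0.56009856, -0.52675328, 1.02379392)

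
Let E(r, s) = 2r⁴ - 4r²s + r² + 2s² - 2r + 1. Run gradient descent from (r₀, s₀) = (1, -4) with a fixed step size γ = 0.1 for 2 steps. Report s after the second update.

2.4

∇E = (8r³ - 8rs + 2r - 2, -4r² + 4s)
Step 1: at (1, -4), ∇E = (40, -20) → (1, -4) − 0.1·(40, -20) = (-3, -2)
Step 2: at (-3, -2), ∇E = (-272, -44) → (-3, -2) − 0.1·(-272, -44) = (24.2, 2.4)
s = 2.4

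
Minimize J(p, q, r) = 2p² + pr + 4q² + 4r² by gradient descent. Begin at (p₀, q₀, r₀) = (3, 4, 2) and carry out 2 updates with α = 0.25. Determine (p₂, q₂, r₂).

(0.6875, 4, 2.875)

∇J = (4p + r, 8q, p + 8r)
Step 1: at (3, 4, 2), ∇J = (14, 32, 19) → (3, 4, 2) − 0.25·(14, 32, 19) = (-0.5, -4, -2.75)
Step 2: at (-0.5, -4, -2.75), ∇J = (-4.75, -32, -22.5) → (-0.5, -4, -2.75) − 0.25·(-4.75, -32, -22.5) = (0.6875, 4, 2.875)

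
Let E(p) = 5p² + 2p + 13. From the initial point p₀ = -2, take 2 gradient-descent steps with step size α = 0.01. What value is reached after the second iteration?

E′(p) = 10p + 2
p₁ = -2 − 0.01·(-18) = -1.82
p₂ = -1.82 − 0.01·(-16.2) = -1.658

-1.658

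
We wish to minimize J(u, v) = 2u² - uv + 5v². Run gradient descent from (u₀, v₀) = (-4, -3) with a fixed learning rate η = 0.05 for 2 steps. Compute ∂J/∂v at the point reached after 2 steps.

∇J = (4u - v, -u + 10v)
(u₁, v₁) = (-4, -3) − 0.05·(-13, -26) = (-3.35, -1.7)
(u₂, v₂) = (-3.35, -1.7) − 0.05·(-11.7, -13.65) = (-2.765, -1.0175)
∂J/∂v at (-2.765, -1.0175) = -7.41

-7.41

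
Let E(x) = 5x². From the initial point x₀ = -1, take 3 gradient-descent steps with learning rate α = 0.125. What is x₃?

E′(x) = 10x
Step 1: E′(-1) = -10; x₁ = -1 − 0.125·(-10) = 0.25
Step 2: E′(0.25) = 2.5; x₂ = 0.25 − 0.125·2.5 = -0.0625
Step 3: E′(-0.0625) = -0.625; x₃ = -0.0625 − 0.125·(-0.625) = 0.015625

0.015625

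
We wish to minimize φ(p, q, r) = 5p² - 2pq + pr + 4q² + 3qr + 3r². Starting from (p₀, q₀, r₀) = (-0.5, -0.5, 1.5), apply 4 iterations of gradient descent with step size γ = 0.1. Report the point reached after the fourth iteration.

∇φ = (10p - 2q + r, -2p + 8q + 3r, p + 3q + 6r)
(p₁, q₁, r₁) = (-0.5, -0.5, 1.5) − 0.1·(-2.5, 1.5, 7) = (-0.25, -0.65, 0.8)
(p₂, q₂, r₂) = (-0.25, -0.65, 0.8) − 0.1·(-0.4, -2.3, 2.6) = (-0.21, -0.42, 0.54)
(p₃, q₃, r₃) = (-0.21, -0.42, 0.54) − 0.1·(-0.72, -1.32, 1.77) = (-0.138, -0.288, 0.363)
(p₄, q₄, r₄) = (-0.138, -0.288, 0.363) − 0.1·(-0.441, -0.939, 1.176) = (-0.0939, -0.1941, 0.2454)

(-0.0939, -0.1941, 0.2454)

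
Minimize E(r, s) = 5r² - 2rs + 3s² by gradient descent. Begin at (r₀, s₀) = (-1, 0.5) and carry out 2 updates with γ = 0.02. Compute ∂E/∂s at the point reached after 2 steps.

∇E = (10r - 2s, -2r + 6s)
(r₁, s₁) = (-1, 0.5) − 0.02·(-11, 5) = (-0.78, 0.4)
(r₂, s₂) = (-0.78, 0.4) − 0.02·(-8.6, 3.96) = (-0.608, 0.3208)
∂E/∂s at (-0.608, 0.3208) = 3.1408

3.1408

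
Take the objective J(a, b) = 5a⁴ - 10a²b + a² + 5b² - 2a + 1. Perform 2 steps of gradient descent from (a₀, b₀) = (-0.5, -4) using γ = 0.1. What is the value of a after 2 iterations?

-127.39525

∇J = (20a³ - 20ab + 2a - 2, -10a² + 10b)
(a₁, b₁) = (-0.5, -4) − 0.1·(-45.5, -42.5) = (4.05, 0.25)
(a₂, b₂) = (4.05, 0.25) − 0.1·(1314.4525, -161.525) = (-127.39525, 16.4025)
a = -127.39525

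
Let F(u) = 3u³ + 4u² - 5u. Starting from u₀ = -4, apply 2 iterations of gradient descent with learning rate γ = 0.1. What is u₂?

F′(u) = 9u² + 8u - 5
Step 1: F′(-4) = 107; u₁ = -4 − 0.1·107 = -14.7
Step 2: F′(-14.7) = 1822.21; u₂ = -14.7 − 0.1·1822.21 = -196.921

-196.921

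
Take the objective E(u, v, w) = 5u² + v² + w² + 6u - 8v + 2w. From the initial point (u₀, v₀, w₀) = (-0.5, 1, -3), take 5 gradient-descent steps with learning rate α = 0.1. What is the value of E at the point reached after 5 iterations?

∇E = (10u + 6, 2v - 8, 2w + 2)
Step 1: at (-0.5, 1, -3), ∇E = (1, -6, -4) → (-0.5, 1, -3) − 0.1·(1, -6, -4) = (-0.6, 1.6, -2.6)
Step 2: at (-0.6, 1.6, -2.6), ∇E = (0, -4.8, -3.2) → (-0.6, 1.6, -2.6) − 0.1·(0, -4.8, -3.2) = (-0.6, 2.08, -2.28)
Step 3: at (-0.6, 2.08, -2.28), ∇E = (0, -3.84, -2.56) → (-0.6, 2.08, -2.28) − 0.1·(0, -3.84, -2.56) = (-0.6, 2.464, -2.024)
Step 4: at (-0.6, 2.464, -2.024), ∇E = (0, -3.072, -2.048) → (-0.6, 2.464, -2.024) − 0.1·(0, -3.072, -2.048) = (-0.6, 2.7712, -1.8192)
Step 5: at (-0.6, 2.7712, -1.8192), ∇E = (0, -2.4576, -1.6384) → (-0.6, 2.7712, -1.8192) − 0.1·(0, -2.4576, -1.6384) = (-0.6, 3.01696, -1.65536)
E(-0.6, 3.01696, -1.65536) = -17.4041356288

-17.4041356288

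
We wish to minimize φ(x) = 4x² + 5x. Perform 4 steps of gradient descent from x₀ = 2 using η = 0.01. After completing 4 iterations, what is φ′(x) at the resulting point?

φ′(x) = 8x + 5
x₁ = 2 − 0.01·21 = 1.79
x₂ = 1.79 − 0.01·19.32 = 1.5968
x₃ = 1.5968 − 0.01·17.7744 = 1.419056
x₄ = 1.419056 − 0.01·16.352448 = 1.25553152
φ′(x) at (1.25553152) = 15.04425216

15.04425216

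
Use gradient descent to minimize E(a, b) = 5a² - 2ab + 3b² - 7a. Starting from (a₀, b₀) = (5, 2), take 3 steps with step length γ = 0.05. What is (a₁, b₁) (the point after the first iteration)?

∇E = (10a - 2b - 7, -2a + 6b)
Step 1: at (5, 2), ∇E = (39, 2) → (5, 2) − 0.05·(39, 2) = (3.05, 1.9)

(3.05, 1.9)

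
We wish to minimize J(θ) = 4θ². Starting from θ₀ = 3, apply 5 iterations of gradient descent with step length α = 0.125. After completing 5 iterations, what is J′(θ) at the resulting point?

0

J′(θ) = 8θ
θ₁ = 3 − 0.125·24 = 0
θ₂ = 0 − 0.125·0 = 0
θ₃ = 0 − 0.125·0 = 0
θ₄ = 0 − 0.125·0 = 0
θ₅ = 0 − 0.125·0 = 0
J′(θ) at (0) = 0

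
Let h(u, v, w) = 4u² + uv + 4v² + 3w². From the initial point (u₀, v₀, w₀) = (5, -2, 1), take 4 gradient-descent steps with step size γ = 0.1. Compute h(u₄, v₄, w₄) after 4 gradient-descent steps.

0.00759234

∇h = (8u + v, u + 8v, 6w)
(u₁, v₁, w₁) = (5, -2, 1) − 0.1·(38, -11, 6) = (1.2, -0.9, 0.4)
(u₂, v₂, w₂) = (1.2, -0.9, 0.4) − 0.1·(8.7, -6, 2.4) = (0.33, -0.3, 0.16)
(u₃, v₃, w₃) = (0.33, -0.3, 0.16) − 0.1·(2.34, -2.07, 0.96) = (0.096, -0.093, 0.064)
(u₄, v₄, w₄) = (0.096, -0.093, 0.064) − 0.1·(0.675, -0.648, 0.384) = (0.0285, -0.0282, 0.0256)
h(0.0285, -0.0282, 0.0256) = 0.00759234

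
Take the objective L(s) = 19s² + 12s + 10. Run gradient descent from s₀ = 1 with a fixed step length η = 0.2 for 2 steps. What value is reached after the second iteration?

L′(s) = 38s + 12
s₁ = 1 − 0.2·50 = -9
s₂ = -9 − 0.2·(-330) = 57

57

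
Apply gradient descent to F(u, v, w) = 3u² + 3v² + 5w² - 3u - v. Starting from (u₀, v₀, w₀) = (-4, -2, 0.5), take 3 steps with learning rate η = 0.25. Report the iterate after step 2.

∇F = (6u - 3, 6v - 1, 10w)
Step 1: at (-4, -2, 0.5), ∇F = (-27, -13, 5) → (-4, -2, 0.5) − 0.25·(-27, -13, 5) = (2.75, 1.25, -0.75)
Step 2: at (2.75, 1.25, -0.75), ∇F = (13.5, 6.5, -7.5) → (2.75, 1.25, -0.75) − 0.25·(13.5, 6.5, -7.5) = (-0.625, -0.375, 1.125)

(-0.625, -0.375, 1.125)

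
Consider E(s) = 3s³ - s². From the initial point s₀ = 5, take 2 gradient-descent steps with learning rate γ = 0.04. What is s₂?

E′(s) = 9s² - 2s
Step 1: E′(5) = 215; s₁ = 5 − 0.04·215 = -3.6
Step 2: E′(-3.6) = 123.84; s₂ = -3.6 − 0.04·123.84 = -8.5536

-8.5536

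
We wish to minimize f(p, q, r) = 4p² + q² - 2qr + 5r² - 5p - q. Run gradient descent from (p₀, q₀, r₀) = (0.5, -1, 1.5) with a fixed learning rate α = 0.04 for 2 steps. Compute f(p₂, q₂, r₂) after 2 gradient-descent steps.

∇f = (8p - 5, 2q - 2r - 1, -2q + 10r)
(p₁, q₁, r₁) = (0.5, -1, 1.5) − 0.04·(-1, -6, 17) = (0.54, -0.76, 0.82)
(p₂, q₂, r₂) = (0.54, -0.76, 0.82) − 0.04·(-0.68, -4.16, 9.72) = (0.5672, -0.5936, 0.4312)
f(0.5672, -0.5936, 0.4312) = 0.83841216

0.83841216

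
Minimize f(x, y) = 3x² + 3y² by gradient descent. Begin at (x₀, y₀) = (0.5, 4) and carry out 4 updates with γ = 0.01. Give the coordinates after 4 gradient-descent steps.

∇f = (6x, 6y)
(x₁, y₁) = (0.5, 4) − 0.01·(3, 24) = (0.47, 3.76)
(x₂, y₂) = (0.47, 3.76) − 0.01·(2.82, 22.56) = (0.4418, 3.5344)
(x₃, y₃) = (0.4418, 3.5344) − 0.01·(2.6508, 21.2064) = (0.415292, 3.322336)
(x₄, y₄) = (0.415292, 3.322336) − 0.01·(2.491752, 19.934016) = (0.39037448, 3.12299584)

(0.39037448, 3.12299584)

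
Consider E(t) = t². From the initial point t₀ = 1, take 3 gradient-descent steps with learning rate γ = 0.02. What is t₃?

E′(t) = 2t
Step 1: E′(1) = 2; t₁ = 1 − 0.02·2 = 0.96
Step 2: E′(0.96) = 1.92; t₂ = 0.96 − 0.02·1.92 = 0.9216
Step 3: E′(0.9216) = 1.8432; t₃ = 0.9216 − 0.02·1.8432 = 0.884736

0.884736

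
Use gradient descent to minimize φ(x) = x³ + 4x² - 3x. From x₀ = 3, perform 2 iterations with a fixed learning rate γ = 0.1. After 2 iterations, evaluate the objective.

φ′(x) = 3x² + 8x - 3
x₁ = 3 − 0.1·48 = -1.8
x₂ = -1.8 − 0.1·(-7.68) = -1.032
φ(-1.032) = 6.256991232

6.256991232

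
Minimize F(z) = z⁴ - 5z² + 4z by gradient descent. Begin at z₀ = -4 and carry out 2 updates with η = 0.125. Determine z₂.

-5645.1875

F′(z) = 4z³ - 10z + 4
Step 1: F′(-4) = -212; z₁ = -4 − 0.125·(-212) = 22.5
Step 2: F′(22.5) = 45341.5; z₂ = 22.5 − 0.125·45341.5 = -5645.1875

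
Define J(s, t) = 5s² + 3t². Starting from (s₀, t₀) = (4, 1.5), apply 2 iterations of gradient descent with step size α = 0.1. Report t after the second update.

0.24

∇J = (10s, 6t)
(s₁, t₁) = (4, 1.5) − 0.1·(40, 9) = (0, 0.6)
(s₂, t₂) = (0, 0.6) − 0.1·(0, 3.6) = (0, 0.24)
t = 0.24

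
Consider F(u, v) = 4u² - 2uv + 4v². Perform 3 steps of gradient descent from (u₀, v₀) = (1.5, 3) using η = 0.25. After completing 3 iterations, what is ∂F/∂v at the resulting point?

∇F = (8u - 2v, -2u + 8v)
(u₁, v₁) = (1.5, 3) − 0.25·(6, 21) = (0, -2.25)
(u₂, v₂) = (0, -2.25) − 0.25·(4.5, -18) = (-1.125, 2.25)
(u₃, v₃) = (-1.125, 2.25) − 0.25·(-13.5, 20.25) = (2.25, -2.8125)
∂F/∂v at (2.25, -2.8125) = -27

-27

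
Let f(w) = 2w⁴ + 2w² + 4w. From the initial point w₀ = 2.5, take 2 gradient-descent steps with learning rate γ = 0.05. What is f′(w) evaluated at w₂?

f′(w) = 8w³ + 4w + 4
w₁ = 2.5 − 0.05·139 = -4.45
w₂ = -4.45 − 0.05·(-718.769) = 31.48845
f′(w) at (31.48845) = 249902.002939963609

249902.002939963609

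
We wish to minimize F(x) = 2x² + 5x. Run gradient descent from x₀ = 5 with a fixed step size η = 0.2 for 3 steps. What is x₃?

-1.2

F′(x) = 4x + 5
Step 1: F′(5) = 25; x₁ = 5 − 0.2·25 = 0
Step 2: F′(0) = 5; x₂ = 0 − 0.2·5 = -1
Step 3: F′(-1) = 1; x₃ = -1 − 0.2·1 = -1.2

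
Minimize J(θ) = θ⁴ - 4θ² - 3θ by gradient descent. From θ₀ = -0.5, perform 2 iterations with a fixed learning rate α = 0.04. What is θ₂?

J′(θ) = 4θ³ - 8θ - 3
Step 1: J′(-0.5) = 0.5; θ₁ = -0.5 − 0.04·0.5 = -0.52
Step 2: J′(-0.52) = 0.597568; θ₂ = -0.52 − 0.04·0.597568 = -0.54390272

-0.54390272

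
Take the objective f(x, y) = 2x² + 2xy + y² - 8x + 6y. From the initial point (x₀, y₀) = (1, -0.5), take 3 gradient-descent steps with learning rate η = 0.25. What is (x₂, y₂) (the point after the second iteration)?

(3.125, -3.75)

∇f = (4x + 2y - 8, 2x + 2y + 6)
(x₁, y₁) = (1, -0.5) − 0.25·(-5, 7) = (2.25, -2.25)
(x₂, y₂) = (2.25, -2.25) − 0.25·(-3.5, 6) = (3.125, -3.75)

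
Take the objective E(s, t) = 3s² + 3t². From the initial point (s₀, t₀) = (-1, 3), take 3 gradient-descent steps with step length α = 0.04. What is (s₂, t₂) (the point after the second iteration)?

(-0.5776, 1.7328)

∇E = (6s, 6t)
Step 1: at (-1, 3), ∇E = (-6, 18) → (-1, 3) − 0.04·(-6, 18) = (-0.76, 2.28)
Step 2: at (-0.76, 2.28), ∇E = (-4.56, 13.68) → (-0.76, 2.28) − 0.04·(-4.56, 13.68) = (-0.5776, 1.7328)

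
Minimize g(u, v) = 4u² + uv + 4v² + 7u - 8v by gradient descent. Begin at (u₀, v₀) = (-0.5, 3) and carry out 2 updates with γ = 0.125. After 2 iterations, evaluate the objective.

∇g = (8u + v + 7, u + 8v - 8)
(u₁, v₁) = (-0.5, 3) − 0.125·(6, 15.5) = (-1.25, 1.0625)
(u₂, v₂) = (-1.25, 1.0625) − 0.125·(-1.9375, -0.75) = (-1.0078125, 1.15625)
g(-1.0078125, 1.15625) = -8.0595703125

-8.0595703125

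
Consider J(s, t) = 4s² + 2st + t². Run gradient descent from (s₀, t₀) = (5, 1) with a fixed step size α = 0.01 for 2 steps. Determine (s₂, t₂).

∇J = (8s + 2t, 2s + 2t)
(s₁, t₁) = (5, 1) − 0.01·(42, 12) = (4.58, 0.88)
(s₂, t₂) = (4.58, 0.88) − 0.01·(38.4, 10.92) = (4.196, 0.7708)

(4.196, 0.7708)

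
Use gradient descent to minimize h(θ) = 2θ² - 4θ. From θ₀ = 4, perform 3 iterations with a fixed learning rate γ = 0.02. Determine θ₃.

3.336064

h′(θ) = 4θ - 4
Step 1: h′(4) = 12; θ₁ = 4 − 0.02·12 = 3.76
Step 2: h′(3.76) = 11.04; θ₂ = 3.76 − 0.02·11.04 = 3.5392
Step 3: h′(3.5392) = 10.1568; θ₃ = 3.5392 − 0.02·10.1568 = 3.336064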